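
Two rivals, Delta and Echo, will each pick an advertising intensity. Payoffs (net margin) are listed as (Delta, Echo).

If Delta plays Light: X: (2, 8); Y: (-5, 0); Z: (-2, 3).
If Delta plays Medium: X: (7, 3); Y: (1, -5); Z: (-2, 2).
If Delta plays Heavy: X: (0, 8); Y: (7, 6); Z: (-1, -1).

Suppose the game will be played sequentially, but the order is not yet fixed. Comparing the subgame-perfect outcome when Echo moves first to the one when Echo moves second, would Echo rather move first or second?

first

If Delta leads: Echo's best replies are Light→X, Medium→X, Heavy→X; Delta's induced payoffs 2, 7, 0; outcome (Medium, X), payoffs (7, 3).
If Echo leads: Delta's best replies are X→Medium, Y→Heavy, Z→Heavy; Echo's induced payoffs 3, 6, -1; outcome (Heavy, Y), payoffs (7, 6).
Echo gets 6 moving first and 3 moving second, so Echo prefers to move first.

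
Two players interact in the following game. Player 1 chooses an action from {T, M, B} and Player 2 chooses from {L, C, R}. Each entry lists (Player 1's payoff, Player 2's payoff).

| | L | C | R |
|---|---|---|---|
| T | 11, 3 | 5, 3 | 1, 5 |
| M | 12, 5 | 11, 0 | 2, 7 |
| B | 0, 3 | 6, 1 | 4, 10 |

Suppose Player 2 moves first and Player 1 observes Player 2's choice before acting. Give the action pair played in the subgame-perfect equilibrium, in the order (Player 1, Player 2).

(B, R)

Work backward from Player 1's decision.
- L: Player 1 compares 11, 12, 0 and picks M; Player 2 would get 5.
- C: Player 1 compares 5, 11, 6 and picks M; Player 2 would get 0.
- R: Player 1 compares 1, 2, 4 and picks B; Player 2 would get 10.
Among 5, 0, 10, the best is 10 at R. Subgame-perfect outcome: (B, R) with payoffs (4, 10).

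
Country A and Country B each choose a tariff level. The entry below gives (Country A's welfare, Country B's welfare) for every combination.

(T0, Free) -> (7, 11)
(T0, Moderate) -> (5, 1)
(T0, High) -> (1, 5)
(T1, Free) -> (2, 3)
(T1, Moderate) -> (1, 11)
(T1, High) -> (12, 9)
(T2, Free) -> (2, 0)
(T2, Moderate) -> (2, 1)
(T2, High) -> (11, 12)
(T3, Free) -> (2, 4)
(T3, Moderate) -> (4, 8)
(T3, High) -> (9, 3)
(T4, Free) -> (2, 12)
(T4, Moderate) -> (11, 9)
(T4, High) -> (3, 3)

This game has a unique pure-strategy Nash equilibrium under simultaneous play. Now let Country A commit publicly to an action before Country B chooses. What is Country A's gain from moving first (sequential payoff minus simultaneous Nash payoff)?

4

Solve by backward induction (Country A leads).
- T0: Country B compares 11, 1, 5 and picks Free; Country A would get 7.
- T1: Country B compares 3, 11, 9 and picks Moderate; Country A would get 1.
- T2: Country B compares 0, 1, 12 and picks High; Country A would get 11.
- T3: Country B compares 4, 8, 3 and picks Moderate; Country A would get 4.
- T4: Country B compares 12, 9, 3 and picks Free; Country A would get 2.
Maximizing over 7, 1, 11, 4, 2, Country A chooses T2. Subgame-perfect outcome: (T2, High) with payoffs (11, 12).
Now find the simultaneous Nash equilibrium.
Country A's best replies: Free→T0; Moderate→T4; High→T1.
Country B's best replies: T0→Free; T1→Moderate; T2→High; T3→Moderate; T4→Free.
The unique mutual best reply is (T0, Free), giving (7, 11).
Country A's commitment gain: 11 − 7 = 4.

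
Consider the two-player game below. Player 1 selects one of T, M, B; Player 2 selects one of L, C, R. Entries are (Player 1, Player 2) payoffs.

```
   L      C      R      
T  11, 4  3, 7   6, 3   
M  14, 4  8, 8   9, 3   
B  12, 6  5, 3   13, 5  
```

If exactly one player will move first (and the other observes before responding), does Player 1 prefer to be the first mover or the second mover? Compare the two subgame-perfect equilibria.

If Player 1 leads: Player 2's best replies are T→C, M→C, B→L; Player 1's induced payoffs 3, 8, 12; outcome (B, L), payoffs (12, 6).
If Player 2 leads: Player 1's best replies are L→M, C→M, R→B; Player 2's induced payoffs 4, 8, 5; outcome (M, C), payoffs (8, 8).
Player 1 gets 12 moving first and 8 moving second, so Player 1 prefers to move first.

first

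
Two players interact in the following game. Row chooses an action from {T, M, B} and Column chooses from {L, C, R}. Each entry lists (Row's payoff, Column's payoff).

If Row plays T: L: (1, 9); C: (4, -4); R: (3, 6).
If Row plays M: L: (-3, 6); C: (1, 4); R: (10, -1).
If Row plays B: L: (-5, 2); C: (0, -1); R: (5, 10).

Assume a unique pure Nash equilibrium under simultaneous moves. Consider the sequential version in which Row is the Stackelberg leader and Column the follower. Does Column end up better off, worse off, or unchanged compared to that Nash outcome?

Column best-responds to each possible Row move:
- T → Column plays L (best of 9, -4, 6); Row gets 1.
- M → Column plays L (best of 6, 4, -1); Row gets -3.
- B → Column plays R (best of 2, -1, 10); Row gets 5.
Among 1, -3, 5, the best is 5 at B. Subgame-perfect outcome: (B, R) with payoffs (5, 10).
For the simultaneous game, intersect best replies.
Row's best replies: L→T; C→T; R→M.
Column's best replies: T→L; M→L; B→R.
The unique mutual best reply is (T, L), giving (1, 9).
Column earns 10 sequentially versus 9 at the Nash outcome: better off.

better off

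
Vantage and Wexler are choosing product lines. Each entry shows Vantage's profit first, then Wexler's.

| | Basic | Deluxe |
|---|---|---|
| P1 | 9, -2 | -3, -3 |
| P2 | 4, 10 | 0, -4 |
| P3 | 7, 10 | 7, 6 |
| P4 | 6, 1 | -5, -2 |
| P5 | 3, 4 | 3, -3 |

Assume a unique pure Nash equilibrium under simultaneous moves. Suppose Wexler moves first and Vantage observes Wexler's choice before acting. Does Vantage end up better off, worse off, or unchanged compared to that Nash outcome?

Vantage best-responds to each possible Wexler move:
- Basic: Vantage compares 9, 4, 7, 6, 3 and picks P1; Wexler would get -2.
- Deluxe: Vantage compares -3, 0, 7, -5, 3 and picks P3; Wexler would get 6.
Maximizing over -2, 6, Wexler chooses Deluxe. Subgame-perfect outcome: (P3, Deluxe) with payoffs (7, 6).
Now find the simultaneous Nash equilibrium.
Vantage's best replies: Basic→P1; Deluxe→P3.
Wexler's best replies: P1→Basic; P2→Basic; P3→Basic; P4→Basic; P5→Basic.
The unique mutual best reply is (P1, Basic), giving (9, -2).
Vantage earns 7 sequentially versus 9 at the Nash outcome: worse off.

worse off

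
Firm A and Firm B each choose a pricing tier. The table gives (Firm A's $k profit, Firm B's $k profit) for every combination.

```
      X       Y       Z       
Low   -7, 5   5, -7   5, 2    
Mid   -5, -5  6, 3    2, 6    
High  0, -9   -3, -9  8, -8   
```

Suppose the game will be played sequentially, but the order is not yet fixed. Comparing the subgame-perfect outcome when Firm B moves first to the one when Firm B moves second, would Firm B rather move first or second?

first

If Firm A leads: Firm B's best replies are Low→X, Mid→Z, High→Z; Firm A's induced payoffs -7, 2, 8; outcome (High, Z), payoffs (8, -8).
If Firm B leads: Firm A's best replies are X→High, Y→Mid, Z→High; Firm B's induced payoffs -9, 3, -8; outcome (Mid, Y), payoffs (6, 3).
Firm B gets 3 moving first and -8 moving second, so Firm B prefers to move first.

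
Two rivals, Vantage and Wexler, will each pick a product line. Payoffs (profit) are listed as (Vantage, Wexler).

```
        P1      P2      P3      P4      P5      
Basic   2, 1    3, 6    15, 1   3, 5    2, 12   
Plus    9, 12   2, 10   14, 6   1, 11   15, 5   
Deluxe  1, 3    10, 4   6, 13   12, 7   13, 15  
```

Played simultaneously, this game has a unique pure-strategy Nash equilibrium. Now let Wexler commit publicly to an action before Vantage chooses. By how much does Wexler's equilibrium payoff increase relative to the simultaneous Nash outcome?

0

Work backward from Vantage's decision.
- P1: Vantage compares 2, 9, 1 and picks Plus; Wexler would get 12.
- P2: Vantage compares 3, 2, 10 and picks Deluxe; Wexler would get 4.
- P3: Vantage compares 15, 14, 6 and picks Basic; Wexler would get 1.
- P4: Vantage compares 3, 1, 12 and picks Deluxe; Wexler would get 7.
- P5: Vantage compares 2, 15, 13 and picks Plus; Wexler would get 5.
Wexler's induced payoffs are 12, 4, 1, 7, 5, so Wexler commits to P1. Subgame-perfect outcome: (Plus, P1) with payoffs (9, 12).
Under simultaneous play:
Vantage's best replies: P1→Plus; P2→Deluxe; P3→Basic; P4→Deluxe; P5→Plus.
Wexler's best replies: Basic→P5; Plus→P1; Deluxe→P5.
The unique mutual best reply is (Plus, P1), giving (9, 12).
Wexler's commitment gain: 12 − 12 = 0.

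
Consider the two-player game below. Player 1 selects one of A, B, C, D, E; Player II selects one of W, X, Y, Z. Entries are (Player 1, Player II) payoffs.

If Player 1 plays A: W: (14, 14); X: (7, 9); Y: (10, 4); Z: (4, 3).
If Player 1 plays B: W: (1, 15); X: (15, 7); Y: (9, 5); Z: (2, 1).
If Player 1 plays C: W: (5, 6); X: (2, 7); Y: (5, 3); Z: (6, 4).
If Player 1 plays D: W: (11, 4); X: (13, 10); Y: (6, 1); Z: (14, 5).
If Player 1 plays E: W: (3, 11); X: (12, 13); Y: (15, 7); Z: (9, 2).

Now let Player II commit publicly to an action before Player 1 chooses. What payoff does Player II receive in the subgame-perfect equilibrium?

Work backward from Player 1's decision.
- W: BR = A, leader payoff 14.
- X: BR = B, leader payoff 7.
- Y: BR = E, leader payoff 7.
- Z: BR = D, leader payoff 5.
Player II's induced payoffs are 14, 7, 7, 5, so Player II commits to W. Subgame-perfect outcome: (A, W) with payoffs (14, 14).

14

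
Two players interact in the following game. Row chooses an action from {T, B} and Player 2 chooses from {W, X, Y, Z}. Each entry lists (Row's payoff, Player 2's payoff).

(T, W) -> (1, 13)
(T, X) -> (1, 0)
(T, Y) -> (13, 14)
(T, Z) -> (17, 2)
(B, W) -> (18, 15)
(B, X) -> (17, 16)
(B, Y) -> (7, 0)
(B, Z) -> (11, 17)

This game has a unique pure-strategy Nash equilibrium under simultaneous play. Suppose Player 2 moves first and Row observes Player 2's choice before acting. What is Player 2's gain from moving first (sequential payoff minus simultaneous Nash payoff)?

2

Backward induction with Player 2 moving first.
- W: Row compares 1, 18 and picks B; Player 2 would get 15.
- X: Row compares 1, 17 and picks B; Player 2 would get 16.
- Y: Row compares 13, 7 and picks T; Player 2 would get 14.
- Z: Row compares 17, 11 and picks T; Player 2 would get 2.
Among 15, 16, 14, 2, the best is 16 at X. Subgame-perfect outcome: (B, X) with payoffs (17, 16).
Now find the simultaneous Nash equilibrium.
Row's best replies: W→B; X→B; Y→T; Z→T.
Player 2's best replies: T→Y; B→Z.
Only (T, Y) has each player best-responding; Nash payoffs (13, 14).
Player 2's commitment gain: 16 − 14 = 2.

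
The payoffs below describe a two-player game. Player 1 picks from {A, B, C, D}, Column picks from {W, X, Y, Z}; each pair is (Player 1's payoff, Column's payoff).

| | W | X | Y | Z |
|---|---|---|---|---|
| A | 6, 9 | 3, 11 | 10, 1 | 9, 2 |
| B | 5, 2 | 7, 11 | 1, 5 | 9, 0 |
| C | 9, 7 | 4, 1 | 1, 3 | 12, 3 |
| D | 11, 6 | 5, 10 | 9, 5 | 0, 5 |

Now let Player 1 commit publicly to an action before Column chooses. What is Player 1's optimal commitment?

C

Work backward from Column's decision.
- A → Column plays X (best of 9, 11, 1, 2); Player 1 gets 3.
- B → Column plays X (best of 2, 11, 5, 0); Player 1 gets 7.
- C → Column plays W (best of 7, 1, 3, 3); Player 1 gets 9.
- D → Column plays X (best of 6, 10, 5, 5); Player 1 gets 5.
Maximizing over 3, 7, 9, 5, Player 1 chooses C. Subgame-perfect outcome: (C, W) with payoffs (9, 7).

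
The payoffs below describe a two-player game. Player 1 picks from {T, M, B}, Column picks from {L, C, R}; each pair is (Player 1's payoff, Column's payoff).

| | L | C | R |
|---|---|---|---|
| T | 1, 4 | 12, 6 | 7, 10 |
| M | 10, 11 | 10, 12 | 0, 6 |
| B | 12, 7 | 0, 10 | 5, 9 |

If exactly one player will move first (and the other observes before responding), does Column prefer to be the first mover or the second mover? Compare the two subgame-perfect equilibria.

second

If Player 1 leads: Column's best replies are T→R, M→C, B→C; Player 1's induced payoffs 7, 10, 0; outcome (M, C), payoffs (10, 12).
If Column leads: Player 1's best replies are L→B, C→T, R→T; Column's induced payoffs 7, 6, 10; outcome (T, R), payoffs (7, 10).
Column gets 10 moving first and 12 moving second, so Column prefers to move second.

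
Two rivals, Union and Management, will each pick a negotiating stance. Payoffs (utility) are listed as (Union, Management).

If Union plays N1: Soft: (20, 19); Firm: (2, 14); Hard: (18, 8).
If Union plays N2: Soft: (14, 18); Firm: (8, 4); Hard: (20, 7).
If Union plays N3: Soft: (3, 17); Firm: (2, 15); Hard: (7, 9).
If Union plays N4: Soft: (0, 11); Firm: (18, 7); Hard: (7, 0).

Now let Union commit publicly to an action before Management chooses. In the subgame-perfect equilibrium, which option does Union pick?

N1

Solve by backward induction (Union leads).
- N1: BR = Soft, leader payoff 20.
- N2: BR = Soft, leader payoff 14.
- N3: BR = Soft, leader payoff 3.
- N4: BR = Soft, leader payoff 0.
Among 20, 14, 3, 0, the best is 20 at N1. Subgame-perfect outcome: (N1, Soft) with payoffs (20, 19).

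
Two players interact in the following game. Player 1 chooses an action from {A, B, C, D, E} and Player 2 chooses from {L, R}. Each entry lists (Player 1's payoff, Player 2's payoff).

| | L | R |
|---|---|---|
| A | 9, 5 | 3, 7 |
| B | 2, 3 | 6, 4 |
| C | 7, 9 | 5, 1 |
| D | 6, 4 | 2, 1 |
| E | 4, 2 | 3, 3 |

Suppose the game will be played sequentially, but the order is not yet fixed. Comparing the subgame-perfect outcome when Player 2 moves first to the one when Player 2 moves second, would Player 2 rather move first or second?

second

If Player 1 leads: Player 2's best replies are A→R, B→R, C→L, D→L, E→R; Player 1's induced payoffs 3, 6, 7, 6, 3; outcome (C, L), payoffs (7, 9).
If Player 2 leads: Player 1's best replies are L→A, R→B; Player 2's induced payoffs 5, 4; outcome (A, L), payoffs (9, 5).
Player 2 gets 5 moving first and 9 moving second, so Player 2 prefers to move second.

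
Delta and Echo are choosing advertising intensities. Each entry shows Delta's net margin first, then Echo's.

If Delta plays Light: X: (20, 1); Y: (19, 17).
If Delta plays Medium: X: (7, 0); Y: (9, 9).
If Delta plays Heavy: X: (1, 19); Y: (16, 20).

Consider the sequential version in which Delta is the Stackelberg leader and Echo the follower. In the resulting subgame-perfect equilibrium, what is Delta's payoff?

Work backward from Echo's decision.
- Light → Echo plays Y (best of 1, 17); Delta gets 19.
- Medium → Echo plays Y (best of 0, 9); Delta gets 9.
- Heavy → Echo plays Y (best of 19, 20); Delta gets 16.
Among 19, 9, 16, the best is 19 at Light. Subgame-perfect outcome: (Light, Y) with payoffs (19, 17).

19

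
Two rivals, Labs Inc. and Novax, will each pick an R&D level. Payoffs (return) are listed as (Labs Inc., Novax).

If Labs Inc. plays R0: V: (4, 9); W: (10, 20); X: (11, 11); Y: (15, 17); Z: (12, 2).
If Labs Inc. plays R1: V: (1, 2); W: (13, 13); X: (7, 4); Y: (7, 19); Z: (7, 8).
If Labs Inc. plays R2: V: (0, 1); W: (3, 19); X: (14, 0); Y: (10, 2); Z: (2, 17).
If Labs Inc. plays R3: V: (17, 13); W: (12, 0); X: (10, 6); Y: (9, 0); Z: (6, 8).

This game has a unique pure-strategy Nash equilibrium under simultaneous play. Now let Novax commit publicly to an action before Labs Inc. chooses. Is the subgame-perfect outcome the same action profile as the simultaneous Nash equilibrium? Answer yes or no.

no

Work backward from Labs Inc.'s decision.
- V: BR = R3, leader payoff 13.
- W: BR = R1, leader payoff 13.
- X: BR = R2, leader payoff 0.
- Y: BR = R0, leader payoff 17.
- Z: BR = R0, leader payoff 2.
Maximizing over 13, 13, 0, 17, 2, Novax chooses Y. Subgame-perfect outcome: (R0, Y) with payoffs (15, 17).
For the simultaneous game, intersect best replies.
Labs Inc.'s best replies: V→R3; W→R1; X→R2; Y→R0; Z→R0.
Novax's best replies: R0→W; R1→Y; R2→W; R3→V.
Only (R3, V) has each player best-responding; Nash payoffs (17, 13).
Sequential outcome (R0, Y) differs from the Nash profile (R3, V).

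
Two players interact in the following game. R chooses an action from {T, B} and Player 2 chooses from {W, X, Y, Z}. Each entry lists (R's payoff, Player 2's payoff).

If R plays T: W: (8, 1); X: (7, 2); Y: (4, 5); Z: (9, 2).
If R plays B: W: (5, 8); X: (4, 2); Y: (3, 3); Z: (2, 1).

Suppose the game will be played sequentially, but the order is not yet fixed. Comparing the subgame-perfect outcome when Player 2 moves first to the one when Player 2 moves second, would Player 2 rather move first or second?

If R leads: Player 2's best replies are T→Y, B→W; R's induced payoffs 4, 5; outcome (B, W), payoffs (5, 8).
If Player 2 leads: R's best replies are W→T, X→T, Y→T, Z→T; Player 2's induced payoffs 1, 2, 5, 2; outcome (T, Y), payoffs (4, 5).
Player 2 gets 5 moving first and 8 moving second, so Player 2 prefers to move second.

second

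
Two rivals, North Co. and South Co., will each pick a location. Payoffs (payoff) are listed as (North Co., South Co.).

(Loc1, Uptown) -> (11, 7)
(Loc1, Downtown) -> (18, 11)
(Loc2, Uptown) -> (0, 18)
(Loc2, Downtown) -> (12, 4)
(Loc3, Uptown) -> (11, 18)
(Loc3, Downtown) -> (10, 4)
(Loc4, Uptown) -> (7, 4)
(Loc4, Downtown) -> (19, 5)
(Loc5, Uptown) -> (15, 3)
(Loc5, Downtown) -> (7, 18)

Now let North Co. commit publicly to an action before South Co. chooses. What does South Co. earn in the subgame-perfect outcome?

5

Solve by backward induction (North Co. leads).
- Loc1 → South Co. plays Downtown (best of 7, 11); North Co. gets 18.
- Loc2 → South Co. plays Uptown (best of 18, 4); North Co. gets 0.
- Loc3 → South Co. plays Uptown (best of 18, 4); North Co. gets 11.
- Loc4 → South Co. plays Downtown (best of 4, 5); North Co. gets 19.
- Loc5 → South Co. plays Downtown (best of 3, 18); North Co. gets 7.
Among 18, 0, 11, 19, 7, the best is 19 at Loc4. Subgame-perfect outcome: (Loc4, Downtown) with payoffs (19, 5).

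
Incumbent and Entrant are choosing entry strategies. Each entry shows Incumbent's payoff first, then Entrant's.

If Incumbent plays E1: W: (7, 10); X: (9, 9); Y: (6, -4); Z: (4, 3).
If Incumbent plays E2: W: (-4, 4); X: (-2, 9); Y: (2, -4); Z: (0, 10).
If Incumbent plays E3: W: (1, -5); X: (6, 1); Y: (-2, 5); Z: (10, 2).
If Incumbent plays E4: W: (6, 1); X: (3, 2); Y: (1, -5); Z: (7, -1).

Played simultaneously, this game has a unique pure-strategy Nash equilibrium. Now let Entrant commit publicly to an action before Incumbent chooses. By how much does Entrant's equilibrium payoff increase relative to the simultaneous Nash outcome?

Work backward from Incumbent's decision.
- W: BR = E1, leader payoff 10.
- X: BR = E1, leader payoff 9.
- Y: BR = E1, leader payoff -4.
- Z: BR = E3, leader payoff 2.
Entrant's induced payoffs are 10, 9, -4, 2, so Entrant commits to W. Subgame-perfect outcome: (E1, W) with payoffs (7, 10).
Now find the simultaneous Nash equilibrium.
Incumbent's best replies: W→E1; X→E1; Y→E1; Z→E3.
Entrant's best replies: E1→W; E2→Z; E3→Y; E4→X.
Only (E1, W) has each player best-responding; Nash payoffs (7, 10).
Entrant's commitment gain: 10 − 10 = 0.

0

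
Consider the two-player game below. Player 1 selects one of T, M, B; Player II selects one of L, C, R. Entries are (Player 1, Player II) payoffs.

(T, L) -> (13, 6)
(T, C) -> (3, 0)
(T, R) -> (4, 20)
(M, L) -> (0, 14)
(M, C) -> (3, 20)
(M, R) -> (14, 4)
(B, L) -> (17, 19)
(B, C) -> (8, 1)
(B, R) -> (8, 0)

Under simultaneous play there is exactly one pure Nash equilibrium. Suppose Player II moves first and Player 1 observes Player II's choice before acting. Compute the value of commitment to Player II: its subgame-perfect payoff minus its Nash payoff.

Player 1 best-responds to each possible Player II move:
- L → Player 1 plays B (best of 13, 0, 17); Player II gets 19.
- C → Player 1 plays B (best of 3, 3, 8); Player II gets 1.
- R → Player 1 plays M (best of 4, 14, 8); Player II gets 4.
Player II's induced payoffs are 19, 1, 4, so Player II commits to L. Subgame-perfect outcome: (B, L) with payoffs (17, 19).
Now find the simultaneous Nash equilibrium.
Player 1's best replies: L→B; C→B; R→M.
Player II's best replies: T→R; M→C; B→L.
Only (B, L) has each player best-responding; Nash payoffs (17, 19).
Player II's commitment gain: 19 − 19 = 0.

0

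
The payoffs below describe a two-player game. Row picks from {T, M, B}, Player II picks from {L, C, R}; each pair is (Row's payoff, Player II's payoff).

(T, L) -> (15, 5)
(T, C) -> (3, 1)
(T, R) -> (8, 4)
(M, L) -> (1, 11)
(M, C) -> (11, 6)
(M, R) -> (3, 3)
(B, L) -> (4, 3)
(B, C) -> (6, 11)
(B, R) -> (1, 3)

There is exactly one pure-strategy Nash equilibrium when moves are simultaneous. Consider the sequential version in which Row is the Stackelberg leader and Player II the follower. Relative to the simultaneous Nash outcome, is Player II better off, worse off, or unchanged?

Backward induction with Row moving first.
- T → Player II plays L (best of 5, 1, 4); Row gets 15.
- M → Player II plays L (best of 11, 6, 3); Row gets 1.
- B → Player II plays C (best of 3, 11, 3); Row gets 6.
Row's induced payoffs are 15, 1, 6, so Row commits to T. Subgame-perfect outcome: (T, L) with payoffs (15, 5).
Under simultaneous play:
Row's best replies: L→T; C→M; R→T.
Player II's best replies: T→L; M→L; B→C.
The unique mutual best reply is (T, L), giving (15, 5).
Player II earns 5 sequentially versus 5 at the Nash outcome: unchanged.

unchanged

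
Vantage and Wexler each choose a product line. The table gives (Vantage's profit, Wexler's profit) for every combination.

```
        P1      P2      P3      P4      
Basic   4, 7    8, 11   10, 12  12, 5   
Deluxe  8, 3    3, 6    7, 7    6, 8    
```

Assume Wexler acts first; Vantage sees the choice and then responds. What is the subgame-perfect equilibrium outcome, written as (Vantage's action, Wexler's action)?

(Basic, P3)

Backward induction with Wexler moving first.
- P1 → Vantage plays Deluxe (best of 4, 8); Wexler gets 3.
- P2 → Vantage plays Basic (best of 8, 3); Wexler gets 11.
- P3 → Vantage plays Basic (best of 10, 7); Wexler gets 12.
- P4 → Vantage plays Basic (best of 12, 6); Wexler gets 5.
Among 3, 11, 12, 5, the best is 12 at P3. Subgame-perfect outcome: (Basic, P3) with payoffs (10, 12).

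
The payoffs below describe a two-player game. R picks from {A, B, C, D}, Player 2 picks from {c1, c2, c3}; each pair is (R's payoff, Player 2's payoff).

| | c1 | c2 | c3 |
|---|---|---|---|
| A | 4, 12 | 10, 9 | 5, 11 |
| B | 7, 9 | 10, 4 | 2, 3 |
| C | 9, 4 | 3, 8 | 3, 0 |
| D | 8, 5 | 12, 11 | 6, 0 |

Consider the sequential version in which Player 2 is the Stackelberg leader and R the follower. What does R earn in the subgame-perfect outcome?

Backward induction with Player 2 moving first.
- c1: BR = C, leader payoff 4.
- c2: BR = D, leader payoff 11.
- c3: BR = D, leader payoff 0.
Player 2's induced payoffs are 4, 11, 0, so Player 2 commits to c2. Subgame-perfect outcome: (D, c2) with payoffs (12, 11).

12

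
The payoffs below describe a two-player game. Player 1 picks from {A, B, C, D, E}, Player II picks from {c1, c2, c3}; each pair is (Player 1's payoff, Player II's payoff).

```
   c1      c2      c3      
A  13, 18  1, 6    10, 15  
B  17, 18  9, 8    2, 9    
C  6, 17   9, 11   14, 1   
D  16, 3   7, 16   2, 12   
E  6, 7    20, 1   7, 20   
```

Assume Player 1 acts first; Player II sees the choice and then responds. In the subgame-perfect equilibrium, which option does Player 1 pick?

B

Player II best-responds to each possible Player 1 move:
- A: BR = c1, leader payoff 13.
- B: BR = c1, leader payoff 17.
- C: BR = c1, leader payoff 6.
- D: BR = c2, leader payoff 7.
- E: BR = c3, leader payoff 7.
Player 1's induced payoffs are 13, 17, 6, 7, 7, so Player 1 commits to B. Subgame-perfect outcome: (B, c1) with payoffs (17, 18).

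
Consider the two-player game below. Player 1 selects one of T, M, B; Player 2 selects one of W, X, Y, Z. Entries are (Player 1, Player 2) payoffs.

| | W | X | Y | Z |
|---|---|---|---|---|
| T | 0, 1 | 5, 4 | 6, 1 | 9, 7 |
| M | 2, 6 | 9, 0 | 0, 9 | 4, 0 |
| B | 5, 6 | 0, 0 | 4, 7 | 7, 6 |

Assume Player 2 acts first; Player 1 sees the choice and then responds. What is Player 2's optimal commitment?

Z

Backward induction with Player 2 moving first.
- W: BR = B, leader payoff 6.
- X: BR = M, leader payoff 0.
- Y: BR = T, leader payoff 1.
- Z: BR = T, leader payoff 7.
Among 6, 0, 1, 7, the best is 7 at Z. Subgame-perfect outcome: (T, Z) with payoffs (9, 7).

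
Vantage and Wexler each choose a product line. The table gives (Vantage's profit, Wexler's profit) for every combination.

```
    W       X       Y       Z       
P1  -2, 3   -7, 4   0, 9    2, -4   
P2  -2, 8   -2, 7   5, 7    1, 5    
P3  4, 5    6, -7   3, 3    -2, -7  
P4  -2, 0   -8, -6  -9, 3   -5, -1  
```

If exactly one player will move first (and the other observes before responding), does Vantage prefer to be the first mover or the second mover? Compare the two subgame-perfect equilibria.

If Vantage leads: Wexler's best replies are P1→Y, P2→W, P3→W, P4→Y; Vantage's induced payoffs 0, -2, 4, -9; outcome (P3, W), payoffs (4, 5).
If Wexler leads: Vantage's best replies are W→P3, X→P3, Y→P2, Z→P1; Wexler's induced payoffs 5, -7, 7, -4; outcome (P2, Y), payoffs (5, 7).
Vantage gets 4 moving first and 5 moving second, so Vantage prefers to move second.

second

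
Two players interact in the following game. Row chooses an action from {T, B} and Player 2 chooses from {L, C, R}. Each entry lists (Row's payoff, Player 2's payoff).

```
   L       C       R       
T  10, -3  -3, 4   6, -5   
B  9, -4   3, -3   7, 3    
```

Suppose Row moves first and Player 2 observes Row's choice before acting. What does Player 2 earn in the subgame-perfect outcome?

3

Player 2 best-responds to each possible Row move:
- T: BR = C, leader payoff -3.
- B: BR = R, leader payoff 7.
Row's induced payoffs are -3, 7, so Row commits to B. Subgame-perfect outcome: (B, R) with payoffs (7, 3).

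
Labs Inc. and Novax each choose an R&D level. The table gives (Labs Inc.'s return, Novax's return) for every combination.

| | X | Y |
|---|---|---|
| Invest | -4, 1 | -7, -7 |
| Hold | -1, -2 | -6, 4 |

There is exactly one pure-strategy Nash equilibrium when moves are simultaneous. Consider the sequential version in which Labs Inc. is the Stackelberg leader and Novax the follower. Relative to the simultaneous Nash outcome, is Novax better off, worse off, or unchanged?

Novax best-responds to each possible Labs Inc. move:
- Invest: Novax compares 1, -7 and picks X; Labs Inc. would get -4.
- Hold: Novax compares -2, 4 and picks Y; Labs Inc. would get -6.
Maximizing over -4, -6, Labs Inc. chooses Invest. Subgame-perfect outcome: (Invest, X) with payoffs (-4, 1).
Now find the simultaneous Nash equilibrium.
Labs Inc.'s best replies: X→Hold; Y→Hold.
Novax's best replies: Invest→X; Hold→Y.
Only (Hold, Y) has each player best-responding; Nash payoffs (-6, 4).
Novax earns 1 sequentially versus 4 at the Nash outcome: worse off.

worse off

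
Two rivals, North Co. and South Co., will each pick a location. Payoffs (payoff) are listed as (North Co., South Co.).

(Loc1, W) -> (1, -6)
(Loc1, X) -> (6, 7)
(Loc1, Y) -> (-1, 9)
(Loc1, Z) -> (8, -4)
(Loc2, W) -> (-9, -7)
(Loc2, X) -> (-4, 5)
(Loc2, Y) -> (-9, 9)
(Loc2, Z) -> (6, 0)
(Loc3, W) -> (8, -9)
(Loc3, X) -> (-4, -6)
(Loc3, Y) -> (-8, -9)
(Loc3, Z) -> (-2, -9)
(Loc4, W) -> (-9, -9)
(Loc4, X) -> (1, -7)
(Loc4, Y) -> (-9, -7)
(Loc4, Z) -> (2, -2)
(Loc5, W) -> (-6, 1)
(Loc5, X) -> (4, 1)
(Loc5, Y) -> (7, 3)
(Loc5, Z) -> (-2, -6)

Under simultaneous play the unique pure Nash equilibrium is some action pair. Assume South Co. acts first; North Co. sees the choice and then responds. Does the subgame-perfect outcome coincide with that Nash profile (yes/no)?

Work backward from North Co.'s decision.
- W: North Co. compares 1, -9, 8, -9, -6 and picks Loc3; South Co. would get -9.
- X: North Co. compares 6, -4, -4, 1, 4 and picks Loc1; South Co. would get 7.
- Y: North Co. compares -1, -9, -8, -9, 7 and picks Loc5; South Co. would get 3.
- Z: North Co. compares 8, 6, -2, 2, -2 and picks Loc1; South Co. would get -4.
Among -9, 7, 3, -4, the best is 7 at X. Subgame-perfect outcome: (Loc1, X) with payoffs (6, 7).
For the simultaneous game, intersect best replies.
North Co.'s best replies: W→Loc3; X→Loc1; Y→Loc5; Z→Loc1.
South Co.'s best replies: Loc1→Y; Loc2→Y; Loc3→X; Loc4→Z; Loc5→Y.
Only (Loc5, Y) has each player best-responding; Nash payoffs (7, 3).
Sequential outcome (Loc1, X) differs from the Nash profile (Loc5, Y).

no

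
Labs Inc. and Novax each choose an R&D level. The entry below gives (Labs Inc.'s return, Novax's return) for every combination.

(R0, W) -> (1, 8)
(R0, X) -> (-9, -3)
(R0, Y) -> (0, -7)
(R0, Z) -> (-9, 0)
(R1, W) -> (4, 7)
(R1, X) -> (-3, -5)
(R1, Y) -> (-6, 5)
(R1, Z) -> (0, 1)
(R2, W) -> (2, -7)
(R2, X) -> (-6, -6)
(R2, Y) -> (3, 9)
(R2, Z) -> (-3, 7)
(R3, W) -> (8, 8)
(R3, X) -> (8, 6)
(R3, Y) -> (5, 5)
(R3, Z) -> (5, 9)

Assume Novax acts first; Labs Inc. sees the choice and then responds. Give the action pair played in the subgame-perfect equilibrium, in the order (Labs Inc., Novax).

(R3, Z)

Work backward from Labs Inc.'s decision.
- W: Labs Inc. compares 1, 4, 2, 8 and picks R3; Novax would get 8.
- X: Labs Inc. compares -9, -3, -6, 8 and picks R3; Novax would get 6.
- Y: Labs Inc. compares 0, -6, 3, 5 and picks R3; Novax would get 5.
- Z: Labs Inc. compares -9, 0, -3, 5 and picks R3; Novax would get 9.
Among 8, 6, 5, 9, the best is 9 at Z. Subgame-perfect outcome: (R3, Z) with payoffs (5, 9).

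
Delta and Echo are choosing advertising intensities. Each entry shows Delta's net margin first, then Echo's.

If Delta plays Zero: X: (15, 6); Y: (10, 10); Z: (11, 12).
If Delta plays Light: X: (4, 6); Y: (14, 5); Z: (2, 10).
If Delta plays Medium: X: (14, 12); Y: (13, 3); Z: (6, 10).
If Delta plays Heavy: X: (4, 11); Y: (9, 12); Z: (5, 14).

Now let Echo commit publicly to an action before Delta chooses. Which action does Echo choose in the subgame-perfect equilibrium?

Solve by backward induction (Echo leads).
- X: Delta compares 15, 4, 14, 4 and picks Zero; Echo would get 6.
- Y: Delta compares 10, 14, 13, 9 and picks Light; Echo would get 5.
- Z: Delta compares 11, 2, 6, 5 and picks Zero; Echo would get 12.
Maximizing over 6, 5, 12, Echo chooses Z. Subgame-perfect outcome: (Zero, Z) with payoffs (11, 12).

Z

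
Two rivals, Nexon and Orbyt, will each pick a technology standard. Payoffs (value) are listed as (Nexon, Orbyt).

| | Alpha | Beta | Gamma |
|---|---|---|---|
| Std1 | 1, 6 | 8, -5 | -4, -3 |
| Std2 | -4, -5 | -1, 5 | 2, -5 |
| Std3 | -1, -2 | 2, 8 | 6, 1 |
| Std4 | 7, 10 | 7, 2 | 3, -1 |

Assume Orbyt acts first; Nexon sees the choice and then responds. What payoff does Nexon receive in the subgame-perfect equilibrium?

Nexon best-responds to each possible Orbyt move:
- Alpha → Nexon plays Std4 (best of 1, -4, -1, 7); Orbyt gets 10.
- Beta → Nexon plays Std1 (best of 8, -1, 2, 7); Orbyt gets -5.
- Gamma → Nexon plays Std3 (best of -4, 2, 6, 3); Orbyt gets 1.
Orbyt's induced payoffs are 10, -5, 1, so Orbyt commits to Alpha. Subgame-perfect outcome: (Std4, Alpha) with payoffs (7, 10).

7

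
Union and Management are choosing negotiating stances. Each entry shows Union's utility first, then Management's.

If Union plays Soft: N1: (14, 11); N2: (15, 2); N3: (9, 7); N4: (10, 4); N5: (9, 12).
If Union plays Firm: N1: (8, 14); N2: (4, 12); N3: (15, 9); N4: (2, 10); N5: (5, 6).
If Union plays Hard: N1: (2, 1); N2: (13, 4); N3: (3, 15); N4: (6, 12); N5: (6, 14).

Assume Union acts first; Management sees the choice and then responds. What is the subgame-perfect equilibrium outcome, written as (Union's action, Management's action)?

Management best-responds to each possible Union move:
- Soft: BR = N5, leader payoff 9.
- Firm: BR = N1, leader payoff 8.
- Hard: BR = N3, leader payoff 3.
Maximizing over 9, 8, 3, Union chooses Soft. Subgame-perfect outcome: (Soft, N5) with payoffs (9, 12).

(Soft, N5)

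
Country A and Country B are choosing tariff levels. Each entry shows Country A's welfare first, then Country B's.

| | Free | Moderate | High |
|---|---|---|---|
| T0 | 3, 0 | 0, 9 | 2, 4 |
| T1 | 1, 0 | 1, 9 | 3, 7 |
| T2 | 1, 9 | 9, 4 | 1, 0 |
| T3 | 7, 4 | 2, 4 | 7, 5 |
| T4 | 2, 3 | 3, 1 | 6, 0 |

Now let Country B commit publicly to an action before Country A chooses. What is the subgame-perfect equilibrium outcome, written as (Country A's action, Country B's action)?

Country A best-responds to each possible Country B move:
- Free: BR = T3, leader payoff 4.
- Moderate: BR = T2, leader payoff 4.
- High: BR = T3, leader payoff 5.
Country B's induced payoffs are 4, 4, 5, so Country B commits to High. Subgame-perfect outcome: (T3, High) with payoffs (7, 5).

(T3, High)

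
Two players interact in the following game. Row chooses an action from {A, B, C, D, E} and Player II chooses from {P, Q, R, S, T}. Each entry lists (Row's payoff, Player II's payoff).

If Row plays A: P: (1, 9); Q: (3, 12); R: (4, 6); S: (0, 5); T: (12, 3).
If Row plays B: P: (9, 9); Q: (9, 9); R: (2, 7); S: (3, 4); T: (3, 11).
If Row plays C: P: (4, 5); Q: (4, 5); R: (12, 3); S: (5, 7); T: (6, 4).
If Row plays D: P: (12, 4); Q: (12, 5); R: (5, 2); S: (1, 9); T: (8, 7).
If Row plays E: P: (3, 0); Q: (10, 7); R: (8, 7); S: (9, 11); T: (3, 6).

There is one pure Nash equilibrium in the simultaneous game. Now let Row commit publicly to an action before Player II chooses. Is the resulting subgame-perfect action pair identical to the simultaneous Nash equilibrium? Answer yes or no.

yes

Solve by backward induction (Row leads).
- A: Player II compares 9, 12, 6, 5, 3 and picks Q; Row would get 3.
- B: Player II compares 9, 9, 7, 4, 11 and picks T; Row would get 3.
- C: Player II compares 5, 5, 3, 7, 4 and picks S; Row would get 5.
- D: Player II compares 4, 5, 2, 9, 7 and picks S; Row would get 1.
- E: Player II compares 0, 7, 7, 11, 6 and picks S; Row would get 9.
Row's induced payoffs are 3, 3, 5, 1, 9, so Row commits to E. Subgame-perfect outcome: (E, S) with payoffs (9, 11).
For the simultaneous game, intersect best replies.
Row's best replies: P→D; Q→D; R→C; S→E; T→A.
Player II's best replies: A→Q; B→T; C→S; D→S; E→S.
The unique mutual best reply is (E, S), giving (9, 11).
Sequential outcome (E, S) coincides with the Nash profile (E, S).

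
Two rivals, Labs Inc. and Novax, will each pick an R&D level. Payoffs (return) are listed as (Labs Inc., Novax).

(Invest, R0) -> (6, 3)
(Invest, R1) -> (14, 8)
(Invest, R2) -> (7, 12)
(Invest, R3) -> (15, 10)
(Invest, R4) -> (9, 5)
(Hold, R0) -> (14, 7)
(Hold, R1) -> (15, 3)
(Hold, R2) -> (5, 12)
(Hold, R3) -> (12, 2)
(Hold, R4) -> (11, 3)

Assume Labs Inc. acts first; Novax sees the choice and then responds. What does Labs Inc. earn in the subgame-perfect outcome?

7

Solve by backward induction (Labs Inc. leads).
- Invest: BR = R2, leader payoff 7.
- Hold: BR = R2, leader payoff 5.
Among 7, 5, the best is 7 at Invest. Subgame-perfect outcome: (Invest, R2) with payoffs (7, 12).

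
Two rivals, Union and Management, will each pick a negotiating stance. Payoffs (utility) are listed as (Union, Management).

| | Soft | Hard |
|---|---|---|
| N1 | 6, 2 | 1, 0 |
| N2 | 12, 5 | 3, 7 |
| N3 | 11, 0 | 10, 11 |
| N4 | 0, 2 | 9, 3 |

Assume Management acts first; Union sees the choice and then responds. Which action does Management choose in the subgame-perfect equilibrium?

Hard

Backward induction with Management moving first.
- Soft: BR = N2, leader payoff 5.
- Hard: BR = N3, leader payoff 11.
Maximizing over 5, 11, Management chooses Hard. Subgame-perfect outcome: (N3, Hard) with payoffs (10, 11).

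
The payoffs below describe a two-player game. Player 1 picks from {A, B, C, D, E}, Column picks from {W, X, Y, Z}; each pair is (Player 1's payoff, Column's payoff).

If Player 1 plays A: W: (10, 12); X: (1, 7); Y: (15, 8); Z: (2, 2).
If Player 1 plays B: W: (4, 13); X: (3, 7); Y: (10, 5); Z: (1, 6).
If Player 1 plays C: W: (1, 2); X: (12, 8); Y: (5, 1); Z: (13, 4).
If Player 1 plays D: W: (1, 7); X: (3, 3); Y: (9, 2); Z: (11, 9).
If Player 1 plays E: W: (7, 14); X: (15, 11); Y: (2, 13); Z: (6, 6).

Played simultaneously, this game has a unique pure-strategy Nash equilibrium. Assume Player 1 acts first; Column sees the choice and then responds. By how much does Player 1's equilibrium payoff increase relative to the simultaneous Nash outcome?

2

Solve by backward induction (Player 1 leads).
- A: BR = W, leader payoff 10.
- B: BR = W, leader payoff 4.
- C: BR = X, leader payoff 12.
- D: BR = Z, leader payoff 11.
- E: BR = W, leader payoff 7.
Maximizing over 10, 4, 12, 11, 7, Player 1 chooses C. Subgame-perfect outcome: (C, X) with payoffs (12, 8).
Now find the simultaneous Nash equilibrium.
Player 1's best replies: W→A; X→E; Y→A; Z→C.
Column's best replies: A→W; B→W; C→X; D→Z; E→W.
The unique mutual best reply is (A, W), giving (10, 12).
Player 1's commitment gain: 12 − 10 = 2.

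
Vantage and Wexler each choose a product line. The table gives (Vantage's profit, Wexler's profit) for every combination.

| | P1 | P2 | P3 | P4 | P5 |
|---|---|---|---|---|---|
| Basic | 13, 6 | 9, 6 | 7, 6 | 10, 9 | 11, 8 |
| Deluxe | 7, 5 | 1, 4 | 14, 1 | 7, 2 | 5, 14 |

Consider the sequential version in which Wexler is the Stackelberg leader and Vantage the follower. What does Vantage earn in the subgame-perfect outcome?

10

Backward induction with Wexler moving first.
- P1: BR = Basic, leader payoff 6.
- P2: BR = Basic, leader payoff 6.
- P3: BR = Deluxe, leader payoff 1.
- P4: BR = Basic, leader payoff 9.
- P5: BR = Basic, leader payoff 8.
Wexler's induced payoffs are 6, 6, 1, 9, 8, so Wexler commits to P4. Subgame-perfect outcome: (Basic, P4) with payoffs (10, 9).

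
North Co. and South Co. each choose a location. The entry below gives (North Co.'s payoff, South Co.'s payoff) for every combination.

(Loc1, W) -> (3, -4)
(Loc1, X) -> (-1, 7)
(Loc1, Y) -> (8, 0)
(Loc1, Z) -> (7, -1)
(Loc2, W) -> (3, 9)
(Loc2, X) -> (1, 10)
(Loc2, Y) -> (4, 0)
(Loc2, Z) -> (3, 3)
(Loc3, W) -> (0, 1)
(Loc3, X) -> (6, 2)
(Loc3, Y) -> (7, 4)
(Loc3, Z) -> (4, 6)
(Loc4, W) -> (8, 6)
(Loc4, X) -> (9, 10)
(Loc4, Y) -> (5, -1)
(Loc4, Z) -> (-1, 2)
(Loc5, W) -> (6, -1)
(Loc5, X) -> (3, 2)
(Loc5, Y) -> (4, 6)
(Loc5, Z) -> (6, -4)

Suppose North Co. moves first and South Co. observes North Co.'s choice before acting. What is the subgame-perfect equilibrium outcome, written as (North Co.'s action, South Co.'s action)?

(Loc4, X)

Solve by backward induction (North Co. leads).
- Loc1: BR = X, leader payoff -1.
- Loc2: BR = X, leader payoff 1.
- Loc3: BR = Z, leader payoff 4.
- Loc4: BR = X, leader payoff 9.
- Loc5: BR = Y, leader payoff 4.
Among -1, 1, 4, 9, 4, the best is 9 at Loc4. Subgame-perfect outcome: (Loc4, X) with payoffs (9, 10).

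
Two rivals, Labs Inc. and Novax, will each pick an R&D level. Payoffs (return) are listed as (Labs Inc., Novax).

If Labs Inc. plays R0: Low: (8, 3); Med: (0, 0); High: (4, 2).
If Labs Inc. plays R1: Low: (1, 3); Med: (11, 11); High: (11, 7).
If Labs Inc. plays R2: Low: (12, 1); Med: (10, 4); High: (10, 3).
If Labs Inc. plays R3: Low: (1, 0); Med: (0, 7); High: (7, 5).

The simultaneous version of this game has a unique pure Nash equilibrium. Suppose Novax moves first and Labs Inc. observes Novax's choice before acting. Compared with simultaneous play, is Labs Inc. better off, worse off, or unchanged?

unchanged

Backward induction with Novax moving first.
- Low: BR = R2, leader payoff 1.
- Med: BR = R1, leader payoff 11.
- High: BR = R1, leader payoff 7.
Among 1, 11, 7, the best is 11 at Med. Subgame-perfect outcome: (R1, Med) with payoffs (11, 11).
For the simultaneous game, intersect best replies.
Labs Inc.'s best replies: Low→R2; Med→R1; High→R1.
Novax's best replies: R0→Low; R1→Med; R2→Med; R3→Med.
Only (R1, Med) has each player best-responding; Nash payoffs (11, 11).
Labs Inc. earns 11 sequentially versus 11 at the Nash outcome: unchanged.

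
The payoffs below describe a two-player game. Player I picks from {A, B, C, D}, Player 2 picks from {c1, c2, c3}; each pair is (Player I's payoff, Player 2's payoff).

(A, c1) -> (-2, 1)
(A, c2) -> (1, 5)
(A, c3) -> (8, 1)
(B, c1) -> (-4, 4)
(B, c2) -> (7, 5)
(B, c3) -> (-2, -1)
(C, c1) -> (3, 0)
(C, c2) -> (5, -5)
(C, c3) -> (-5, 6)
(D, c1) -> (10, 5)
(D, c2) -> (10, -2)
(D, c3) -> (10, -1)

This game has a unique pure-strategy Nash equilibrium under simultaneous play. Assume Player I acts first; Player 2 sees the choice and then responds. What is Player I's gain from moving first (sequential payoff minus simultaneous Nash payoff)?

0

Solve by backward induction (Player I leads).
- A: BR = c2, leader payoff 1.
- B: BR = c2, leader payoff 7.
- C: BR = c3, leader payoff -5.
- D: BR = c1, leader payoff 10.
Player I's induced payoffs are 1, 7, -5, 10, so Player I commits to D. Subgame-perfect outcome: (D, c1) with payoffs (10, 5).
Under simultaneous play:
Player I's best replies: c1→D; c2→D; c3→D.
Player 2's best replies: A→c2; B→c2; C→c3; D→c1.
The unique mutual best reply is (D, c1), giving (10, 5).
Player I's commitment gain: 10 − 10 = 0.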